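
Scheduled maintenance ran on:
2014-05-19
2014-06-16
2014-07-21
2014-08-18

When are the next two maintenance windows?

These are Mondays at 28- or 35-day spacing (28, 35, 28).
The pattern: 3rd Monday of the month.
September 2014 — 3rd Monday is 2014-09-15.
3rd Monday of October 2014: 2014-10-20.

2014-09-15, 2014-10-20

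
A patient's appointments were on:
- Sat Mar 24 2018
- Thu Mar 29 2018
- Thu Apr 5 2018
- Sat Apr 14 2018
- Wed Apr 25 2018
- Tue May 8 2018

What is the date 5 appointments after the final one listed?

Sat Aug 11 2018

The spacing grows by 2 each time: 5, 7, 9, 11, 13 days.
Next gap: 15 days. Tue May 8 2018 + 15 days = Wed May 23 2018.
Next gap: 17 days. Wed May 23 2018 + 17 days = Sat Jun 9 2018.
Next gap: 19 days. Sat Jun 9 2018 + 19 days = Thu Jun 28 2018.
Next gap: 21 days. Thu Jun 28 2018 + 21 days = Thu Jul 19 2018.
Next gap: 23 days. Thu Jul 19 2018 + 23 days = Sat Aug 11 2018.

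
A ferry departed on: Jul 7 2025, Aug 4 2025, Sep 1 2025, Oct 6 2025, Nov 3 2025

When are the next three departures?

Dec 1 2025, Jan 5 2026, Feb 2 2026

All dates are Mondays, 28, 28, 35, 28 days apart.
Specifically, the 1st Monday of each month.
December 2025 — 1st Monday is Dec 1 2025.
1st Monday of January 2026: Jan 5 2026.
1st Monday of February 2026: Feb 2 2026.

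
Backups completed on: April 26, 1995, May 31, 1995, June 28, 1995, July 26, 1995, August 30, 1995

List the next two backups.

September 27, 1995; October 25, 1995

These are Wednesdays with 35, 28, 28, 35-day gaps.
Each is the final Wednesday of its month — May 31, 1995 is past the 28th, so '4th Wednesday' doesn't fit.
September 1995 ends with Wednesday September 27, 1995.
Last Wednesday of October 1995: October 25, 1995.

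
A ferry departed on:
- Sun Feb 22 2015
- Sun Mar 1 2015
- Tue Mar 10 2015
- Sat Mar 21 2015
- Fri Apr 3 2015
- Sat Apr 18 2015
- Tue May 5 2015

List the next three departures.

Sun May 24 2015, Sun Jun 14 2015, Tue Jul 7 2015

Intervals are 7, 9, 11, 13, 15, 17 days — an arithmetic progression with common difference 2.
Next gap: 19 days. Tue May 5 2015 + 19 days = Sun May 24 2015.
Next gap: 21 days. Sun May 24 2015 + 21 days = Sun Jun 14 2015.
Next gap: 23 days. Sun Jun 14 2015 + 23 days = Tue Jul 7 2015.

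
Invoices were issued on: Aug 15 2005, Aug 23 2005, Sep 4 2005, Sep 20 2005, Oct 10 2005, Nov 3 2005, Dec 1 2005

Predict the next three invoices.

The spacing grows by 4 each time: 8, 12, 16, 20, 24, 28 days.
Next gap: 32 days. Dec 1 2005 + 32 days = Jan 2 2006.
Next gap: 36 days. Jan 2 2006 + 36 days = Feb 7 2006.
Next gap: 40 days. Feb 7 2006 + 40 days = Mar 19 2006.

Jan 2 2006, Feb 7 2006, Mar 19 2006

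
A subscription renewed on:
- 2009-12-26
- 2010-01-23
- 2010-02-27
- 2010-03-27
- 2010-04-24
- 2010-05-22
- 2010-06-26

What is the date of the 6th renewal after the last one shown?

These are Saturdays at 28- or 35-day spacing (28, 35, 28, 28, 28, 35).
The pattern: 4th Saturday of the month.
July 2010 — 4th Saturday is 2010-07-24.
4th Saturday of August 2010: 2010-08-28.
September 2010 — 4th Saturday is 2010-09-25.
October 2010 — 4th Saturday is 2010-10-23.
November 2010 — 4th Saturday is 2010-11-27.
December 2010 — 4th Saturday is 2010-12-25.

2010-12-25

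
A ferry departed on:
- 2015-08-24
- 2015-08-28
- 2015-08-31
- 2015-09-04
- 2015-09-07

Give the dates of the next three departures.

The gap pattern 4, 3, 4, 3 repeats every 2 events.
These are the Mondays and Fridays of each week.
The following Friday is 2015-09-11.
The following Monday is 2015-09-14.
The following Friday is 2015-09-18.

2015-09-11, 2015-09-14, 2015-09-18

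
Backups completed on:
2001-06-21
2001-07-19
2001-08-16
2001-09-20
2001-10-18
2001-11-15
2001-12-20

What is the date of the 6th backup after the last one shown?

2002-06-20

These are Thursdays at 28- or 35-day spacing (28, 28, 35, 28, 28, 35).
The pattern: 3rd Thursday of the month.
January 2002 — 3rd Thursday is 2002-01-17.
February 2002 — 3rd Thursday is 2002-02-21.
3rd Thursday of March 2002: 2002-03-21.
April 2002 — 3rd Thursday is 2002-04-18.
3rd Thursday of May 2002: 2002-05-16.
3rd Thursday of June 2002: 2002-06-20.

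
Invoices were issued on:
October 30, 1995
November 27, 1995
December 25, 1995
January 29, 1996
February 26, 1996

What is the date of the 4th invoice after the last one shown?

June 24, 1996

These are Mondays with 28, 28, 35, 28-day gaps.
Each is the final Monday of its month — October 30, 1995 is past the 28th, so '4th Monday' doesn't fit.
Last Monday of March 1996: March 25, 1996.
April 1996 ends with Monday April 29, 1996.
May 1996 ends with Monday May 27, 1996.
June 1996 ends with Monday June 24, 1996.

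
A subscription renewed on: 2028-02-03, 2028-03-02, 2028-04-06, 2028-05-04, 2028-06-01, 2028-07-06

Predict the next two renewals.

2028-08-03, 2028-09-07

Gaps: 28, 35, 28, 28, 35 days — a mix of 28 and 35. Every date is a Thursday.
Each is the 1st Thursday of its month.
August 2028 — 1st Thursday is 2028-08-03.
1st Thursday of September 2028: 2028-09-07.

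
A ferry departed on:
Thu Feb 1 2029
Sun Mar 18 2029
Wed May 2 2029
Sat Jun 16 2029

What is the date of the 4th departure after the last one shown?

The spacing is 45, 45, 45 days — always 45 days.
Sat Jun 16 2029 + 45 days = Tue Jul 31 2029.
Tue Jul 31 2029 + 45 days = Fri Sep 14 2029.
Fri Sep 14 2029 + 45 days = Mon Oct 29 2029.
Mon Oct 29 2029 + 45 days = Thu Dec 13 2029.

Thu Dec 13 2029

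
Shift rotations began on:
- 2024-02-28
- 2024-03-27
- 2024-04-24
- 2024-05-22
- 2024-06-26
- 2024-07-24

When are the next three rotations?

2024-08-28, 2024-09-25, 2024-10-23

Gaps: 28, 28, 28, 35, 28 days — a mix of 28 and 35. Every date is a Wednesday.
Each is the 4th Wednesday of its month.
August 2024 — 4th Wednesday is 2024-08-28.
September 2024 — 4th Wednesday is 2024-09-25.
4th Wednesday of October 2024: 2024-10-23.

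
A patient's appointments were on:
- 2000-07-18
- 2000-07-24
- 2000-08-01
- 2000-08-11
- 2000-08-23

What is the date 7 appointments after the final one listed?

2001-01-10

Intervals are 6, 8, 10, 12 days — an arithmetic progression with common difference 2.
Next gap: 14 days. 2000-08-23 + 14 days = 2000-09-06.
Next gap: 16 days. 2000-09-06 + 16 days = 2000-09-22.
Next gap: 18 days. 2000-09-22 + 18 days = 2000-10-10.
Next gap: 20 days. 2000-10-10 + 20 days = 2000-10-30.
Next gap: 22 days. 2000-10-30 + 22 days = 2000-11-21.
Next gap: 24 days. 2000-11-21 + 24 days = 2000-12-15.
Next gap: 26 days. 2000-12-15 + 26 days = 2001-01-10.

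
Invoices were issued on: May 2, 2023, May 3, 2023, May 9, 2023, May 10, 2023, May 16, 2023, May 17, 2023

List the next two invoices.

May 23, 2023; May 24, 2023

Gaps: 1, 6, 1, 6, 1 days — not constant, but cyclic with period 2.
The events fall on every Tuesday and Wednesday.
Next Tuesday: May 23, 2023.
Next Wednesday: May 24, 2023.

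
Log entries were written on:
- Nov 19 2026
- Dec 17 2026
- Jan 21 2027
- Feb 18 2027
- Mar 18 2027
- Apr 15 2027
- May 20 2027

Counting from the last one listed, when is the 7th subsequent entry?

All dates are Thursdays, 28, 35, 28, 28, 28, 35 days apart.
Specifically, the 3rd Thursday of each month.
June 2027 — 3rd Thursday is Jun 17 2027.
July 2027 — 3rd Thursday is Jul 15 2027.
3rd Thursday of August 2027: Aug 19 2027.
3rd Thursday of September 2027: Sep 16 2027.
3rd Thursday of October 2027: Oct 21 2027.
3rd Thursday of November 2027: Nov 18 2027.
December 2027 — 3rd Thursday is Dec 16 2027.

Dec 16 2027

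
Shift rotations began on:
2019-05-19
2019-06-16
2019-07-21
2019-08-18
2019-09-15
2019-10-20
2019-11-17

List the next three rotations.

Gaps: 28, 35, 28, 28, 35, 28 days — a mix of 28 and 35. Every date is a Sunday.
Each is the 3rd Sunday of its month.
December 2019 — 3rd Sunday is 2019-12-15.
3rd Sunday of January 2020: 2020-01-19.
3rd Sunday of February 2020: 2020-02-16.

2019-12-15, 2020-01-19, 2020-02-16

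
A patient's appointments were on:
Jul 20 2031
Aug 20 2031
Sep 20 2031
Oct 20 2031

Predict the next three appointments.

The day-of-month is always 20 (31, 31, 30 days between events).
So this recurs on the 20th of each month.
Next: November 2031 → Nov 20 2031.
December 2031: Dec 20 2031.
January 2032: Jan 20 2032.

Nov 20 2031, Dec 20 2031, Jan 20 2032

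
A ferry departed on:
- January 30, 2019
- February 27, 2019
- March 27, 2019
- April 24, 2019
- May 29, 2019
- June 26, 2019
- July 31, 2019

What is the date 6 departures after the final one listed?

These are Wednesdays with 28, 28, 28, 35, 28, 35-day gaps.
Each is the final Wednesday of its month — January 30, 2019 is past the 28th, so '4th Wednesday' doesn't fit.
Last Wednesday of August 2019: August 28, 2019.
Last Wednesday of September 2019: September 25, 2019.
Last Wednesday of October 2019: October 30, 2019.
November 2019 ends with Wednesday November 27, 2019.
Last Wednesday of December 2019: December 25, 2019.
January 2020 ends with Wednesday January 29, 2020.

January 29, 2020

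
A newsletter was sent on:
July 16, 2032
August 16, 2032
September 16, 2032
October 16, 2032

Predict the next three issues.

November 16, 2032; December 16, 2032; January 16, 2033

Gaps: 31, 31, 30 days — not constant. Every event is on the 16th of the month.
Pattern: the 16th of each month.
November 2032: November 16, 2032.
Next: December 2032 → December 16, 2032.
January 2033: January 16, 2033.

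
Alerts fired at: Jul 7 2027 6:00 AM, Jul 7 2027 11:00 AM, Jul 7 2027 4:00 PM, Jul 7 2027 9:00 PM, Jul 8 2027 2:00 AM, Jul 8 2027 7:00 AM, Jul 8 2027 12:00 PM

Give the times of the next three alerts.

Jul 8 2027 5:00 PM, Jul 8 2027 10:00 PM, Jul 9 2027 3:00 AM

Gaps: 5, 5, 5, 5, 5, 5 hours — each event is 5 hours after the previous one.
Jul 8 2027 12:00 PM + 5 h = Jul 8 2027 5:00 PM.
Jul 8 2027 5:00 PM + 5 h = Jul 8 2027 10:00 PM.
Jul 8 2027 10:00 PM + 5 h = Jul 9 2027 3:00 AM.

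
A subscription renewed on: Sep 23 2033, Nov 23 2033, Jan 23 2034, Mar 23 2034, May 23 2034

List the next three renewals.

The day-of-month is always 23 (61, 61, 59, 61 days between events).
So this recurs on the 23rd of every 2 months.
Next: July 2034 → Jul 23 2034.
September 2034: Sep 23 2034.
November 2034: Nov 23 2034.

Jul 23 2034, Sep 23 2034, Nov 23 2034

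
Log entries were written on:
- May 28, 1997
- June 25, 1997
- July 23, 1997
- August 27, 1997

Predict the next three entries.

Gaps: 28, 28, 35 days — a mix of 28 and 35. Every date is a Wednesday.
Each is the 4th Wednesday of its month.
4th Wednesday of September 1997: September 24, 1997.
October 1997 — 4th Wednesday is October 22, 1997.
November 1997 — 4th Wednesday is November 26, 1997.

September 24, 1997; October 22, 1997; November 26, 1997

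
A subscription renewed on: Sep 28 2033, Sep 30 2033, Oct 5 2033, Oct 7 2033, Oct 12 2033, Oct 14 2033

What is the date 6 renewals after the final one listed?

Nov 4 2033

The gap pattern 2, 5, 2, 5, 2 repeats every 2 events.
These are the Wednesdays and Fridays of each week.
The following Wednesday is Oct 19 2033.
The following Friday is Oct 21 2033.
The following Wednesday is Oct 26 2033.
Next Friday: Oct 28 2033.
Next Wednesday: Nov 2 2033.
Next Friday: Nov 4 2033.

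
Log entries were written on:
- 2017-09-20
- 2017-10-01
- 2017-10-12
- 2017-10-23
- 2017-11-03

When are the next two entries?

2017-11-14, 2017-11-25

Every event comes 11 days after the last (11, 11, 11, 11).
2017-11-03 + 11 days = 2017-11-14.
2017-11-14 + 11 days = 2017-11-25.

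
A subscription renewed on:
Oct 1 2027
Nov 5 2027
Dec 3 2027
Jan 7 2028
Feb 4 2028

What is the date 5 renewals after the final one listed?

Jul 7 2028

All dates are Fridays, 35, 28, 35, 28 days apart.
Specifically, the 1st Friday of each month.
1st Friday of March 2028: Mar 3 2028.
1st Friday of April 2028: Apr 7 2028.
May 2028 — 1st Friday is May 5 2028.
1st Friday of June 2028: Jun 2 2028.
July 2028 — 1st Friday is Jul 7 2028.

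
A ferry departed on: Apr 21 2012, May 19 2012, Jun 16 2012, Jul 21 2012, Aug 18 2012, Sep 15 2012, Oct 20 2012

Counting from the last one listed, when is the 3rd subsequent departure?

Jan 19 2013

All dates are Saturdays, 28, 28, 35, 28, 28, 35 days apart.
Specifically, the 3rd Saturday of each month.
3rd Saturday of November 2012: Nov 17 2012.
3rd Saturday of December 2012: Dec 15 2012.
3rd Saturday of January 2013: Jan 19 2013.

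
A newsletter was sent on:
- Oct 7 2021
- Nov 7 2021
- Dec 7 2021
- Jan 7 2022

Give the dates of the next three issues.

Gaps: 31, 30, 31 days — not constant. Every event is on the 7th of the month.
Pattern: the 7th of each month.
February 2022: Feb 7 2022.
Next: March 2022 → Mar 7 2022.
April 2022: Apr 7 2022.

Feb 7 2022, Mar 7 2022, Apr 7 2022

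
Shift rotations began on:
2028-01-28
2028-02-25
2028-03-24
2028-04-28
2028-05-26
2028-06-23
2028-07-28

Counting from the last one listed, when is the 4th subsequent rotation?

2028-11-24

Gaps: 28, 28, 35, 28, 28, 35 days — a mix of 28 and 35. Every date is a Friday.
Each is the 4th Friday of its month.
August 2028 — 4th Friday is 2028-08-25.
4th Friday of September 2028: 2028-09-22.
4th Friday of October 2028: 2028-10-27.
4th Friday of November 2028: 2028-11-24.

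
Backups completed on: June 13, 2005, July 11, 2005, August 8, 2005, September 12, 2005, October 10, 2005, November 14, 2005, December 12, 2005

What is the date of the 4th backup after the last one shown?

April 10, 2006

All dates are Mondays, 28, 28, 35, 28, 35, 28 days apart.
Specifically, the 2nd Monday of each month.
January 2006 — 2nd Monday is January 9, 2006.
2nd Monday of February 2006: February 13, 2006.
March 2006 — 2nd Monday is March 13, 2006.
2nd Monday of April 2006: April 10, 2006.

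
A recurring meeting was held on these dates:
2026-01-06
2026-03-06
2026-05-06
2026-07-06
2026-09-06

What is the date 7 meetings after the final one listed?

Each date is the 6th; the gaps (59, 61, 61, 62) track the month lengths.
The rule is the 6th of every 2 months.
Next: November 2026 → 2026-11-06.
Next: January 2027 → 2027-01-06.
Next: March 2027 → 2027-03-06.
Next: May 2027 → 2027-05-06.
Next: July 2027 → 2027-07-06.
September 2027: 2027-09-06.
Next: November 2027 → 2027-11-06.

2027-11-06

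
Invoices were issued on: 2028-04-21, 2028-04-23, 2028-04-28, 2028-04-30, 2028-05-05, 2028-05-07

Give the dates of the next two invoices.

2028-05-12, 2028-05-14

Gaps: 2, 5, 2, 5, 2 days — not constant, but cyclic with period 2.
The events fall on every Friday and Sunday.
The following Friday is 2028-05-12.
The following Sunday is 2028-05-14.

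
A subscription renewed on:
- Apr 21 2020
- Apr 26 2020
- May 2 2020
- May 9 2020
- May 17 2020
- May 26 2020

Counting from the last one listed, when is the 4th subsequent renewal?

Jul 11 2020

Intervals are 5, 6, 7, 8, 9 days — an arithmetic progression with common difference 1.
Next gap: 10 days. May 26 2020 + 10 days = Jun 5 2020.
Next gap: 11 days. Jun 5 2020 + 11 days = Jun 16 2020.
Next gap: 12 days. Jun 16 2020 + 12 days = Jun 28 2020.
Next gap: 13 days. Jun 28 2020 + 13 days = Jul 11 2020.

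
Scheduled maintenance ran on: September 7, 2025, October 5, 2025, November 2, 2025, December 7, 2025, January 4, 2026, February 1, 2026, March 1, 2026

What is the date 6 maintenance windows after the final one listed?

September 6, 2026

Gaps: 28, 28, 35, 28, 28, 28 days — a mix of 28 and 35. Every date is a Sunday.
Each is the 1st Sunday of its month.
1st Sunday of April 2026: April 5, 2026.
May 2026 — 1st Sunday is May 3, 2026.
1st Sunday of June 2026: June 7, 2026.
July 2026 — 1st Sunday is July 5, 2026.
1st Sunday of August 2026: August 2, 2026.
September 2026 — 1st Sunday is September 6, 2026.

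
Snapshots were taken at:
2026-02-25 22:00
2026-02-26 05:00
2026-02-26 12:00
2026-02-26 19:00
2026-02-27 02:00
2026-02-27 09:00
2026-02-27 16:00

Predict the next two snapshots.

Spacing: 7, 7, 7, 7, 7, 7 h — constant 7 h.
2026-02-27 16:00 + 7 h = 2026-02-27 23:00.
2026-02-27 23:00 + 7 h = 2026-02-28 06:00.

2026-02-27 23:00, 2026-02-28 06:00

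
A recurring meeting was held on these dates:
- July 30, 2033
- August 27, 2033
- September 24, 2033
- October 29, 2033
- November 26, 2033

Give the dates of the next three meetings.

December 31, 2033; January 28, 2034; February 25, 2034

Every date is a Saturday; gaps 28, 28, 35, 28 days.
Each is the last Saturday of its month (at least one falls on the 29th or later, ruling out '4th Saturday').
December 2033 ends with Saturday December 31, 2033.
January 2034 ends with Saturday January 28, 2034.
Last Saturday of February 2034: February 25, 2034.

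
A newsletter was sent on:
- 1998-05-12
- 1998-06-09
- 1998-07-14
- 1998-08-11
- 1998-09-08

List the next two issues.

1998-10-13, 1998-11-10

These are Tuesdays at 28- or 35-day spacing (28, 35, 28, 28).
The pattern: 2nd Tuesday of the month.
October 1998 — 2nd Tuesday is 1998-10-13.
2nd Tuesday of November 1998: 1998-11-10.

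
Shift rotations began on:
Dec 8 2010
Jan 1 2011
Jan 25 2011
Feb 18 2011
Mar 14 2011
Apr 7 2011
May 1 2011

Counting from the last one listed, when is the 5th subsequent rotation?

Aug 29 2011

Gaps between consecutive events: 24, 24, 24, 24, 24, 24 days — a constant 24-day interval.
May 1 2011 + 24 days = May 25 2011.
May 25 2011 + 24 days = Jun 18 2011.
Jun 18 2011 + 24 days = Jul 12 2011.
Jul 12 2011 + 24 days = Aug 5 2011.
Aug 5 2011 + 24 days = Aug 29 2011.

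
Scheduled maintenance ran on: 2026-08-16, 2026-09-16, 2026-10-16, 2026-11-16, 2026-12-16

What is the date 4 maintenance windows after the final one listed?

The day-of-month is always 16 (31, 30, 31, 30 days between events).
So this recurs on the 16th of each month.
Next: January 2027 → 2027-01-16.
Next: February 2027 → 2027-02-16.
March 2027: 2027-03-16.
Next: April 2027 → 2027-04-16.

2027-04-16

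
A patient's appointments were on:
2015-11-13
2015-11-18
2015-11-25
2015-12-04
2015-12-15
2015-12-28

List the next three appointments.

2016-01-12, 2016-01-29, 2016-02-17

Intervals are 5, 7, 9, 11, 13 days — an arithmetic progression with common difference 2.
Next gap: 15 days. 2015-12-28 + 15 days = 2016-01-12.
Next gap: 17 days. 2016-01-12 + 17 days = 2016-01-29.
Next gap: 19 days. 2016-01-29 + 19 days = 2016-02-17.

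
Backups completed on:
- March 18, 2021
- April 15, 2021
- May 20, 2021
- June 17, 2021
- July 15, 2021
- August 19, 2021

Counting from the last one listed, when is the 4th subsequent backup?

These are Thursdays at 28- or 35-day spacing (28, 35, 28, 28, 35).
The pattern: 3rd Thursday of the month.
3rd Thursday of September 2021: September 16, 2021.
October 2021 — 3rd Thursday is October 21, 2021.
3rd Thursday of November 2021: November 18, 2021.
December 2021 — 3rd Thursday is December 16, 2021.

December 16, 2021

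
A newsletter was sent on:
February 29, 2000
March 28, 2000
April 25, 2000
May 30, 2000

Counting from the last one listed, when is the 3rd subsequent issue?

August 29, 2000

Every date is a Tuesday; gaps 28, 28, 35 days.
Each is the last Tuesday of its month (at least one falls on the 29th or later, ruling out '4th Tuesday').
Last Tuesday of June 2000: June 27, 2000.
Last Tuesday of July 2000: July 25, 2000.
August 2000 ends with Tuesday August 29, 2000.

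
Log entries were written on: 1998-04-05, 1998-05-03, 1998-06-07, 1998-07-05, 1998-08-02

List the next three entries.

These are Sundays at 28- or 35-day spacing (28, 35, 28, 28).
The pattern: 1st Sunday of the month.
September 1998 — 1st Sunday is 1998-09-06.
October 1998 — 1st Sunday is 1998-10-04.
1st Sunday of November 1998: 1998-11-01.

1998-09-06, 1998-10-04, 1998-11-01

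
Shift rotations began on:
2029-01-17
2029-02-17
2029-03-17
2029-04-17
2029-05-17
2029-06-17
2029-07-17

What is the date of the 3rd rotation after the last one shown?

2029-10-17

Each date is the 17th; the gaps (31, 28, 31, 30, 31, 30) track the month lengths.
The rule is the 17th of each month.
August 2029: 2029-08-17.
September 2029: 2029-09-17.
October 2029: 2029-10-17.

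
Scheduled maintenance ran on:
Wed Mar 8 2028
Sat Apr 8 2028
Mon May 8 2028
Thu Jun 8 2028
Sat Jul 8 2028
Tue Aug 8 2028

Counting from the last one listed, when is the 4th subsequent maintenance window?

The day-of-month is always 8 (31, 30, 31, 30, 31 days between events).
So this recurs on the 8th of each month.
September 2028: Fri Sep 8 2028.
October 2028: Sun Oct 8 2028.
Next: November 2028 → Wed Nov 8 2028.
December 2028: Fri Dec 8 2028.

Fri Dec 8 2028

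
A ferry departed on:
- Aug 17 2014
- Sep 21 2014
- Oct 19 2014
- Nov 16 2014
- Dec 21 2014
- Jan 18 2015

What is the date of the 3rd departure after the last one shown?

All dates are Sundays, 35, 28, 28, 35, 28 days apart.
Specifically, the 3rd Sunday of each month.
February 2015 — 3rd Sunday is Feb 15 2015.
March 2015 — 3rd Sunday is Mar 15 2015.
April 2015 — 3rd Sunday is Apr 19 2015.

Apr 19 2015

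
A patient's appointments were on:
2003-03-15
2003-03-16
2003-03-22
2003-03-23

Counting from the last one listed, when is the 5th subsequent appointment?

2003-04-12

Every event lands on a Saturday or Sunday (gaps cycle 1, 6, 1).
So the schedule is: every Saturday and Sunday.
The following Saturday is 2003-03-29.
The following Sunday is 2003-03-30.
Next Saturday: 2003-04-05.
The following Sunday is 2003-04-06.
Next Saturday: 2003-04-12.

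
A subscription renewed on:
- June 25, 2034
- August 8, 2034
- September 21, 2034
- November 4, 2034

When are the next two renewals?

Every event comes 44 days after the last (44, 44, 44).
November 4, 2034 + 44 days = December 18, 2034.
December 18, 2034 + 44 days = January 31, 2035.

December 18, 2034; January 31, 2035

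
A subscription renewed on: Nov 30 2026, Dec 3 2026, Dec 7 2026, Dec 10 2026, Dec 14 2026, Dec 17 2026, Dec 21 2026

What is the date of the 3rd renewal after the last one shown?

Every event lands on a Monday or Thursday (gaps cycle 3, 4, 3, 4, 3, 4).
So the schedule is: every Monday and Thursday.
Next Thursday: Dec 24 2026.
The following Monday is Dec 28 2026.
Next Thursday: Dec 31 2026.

Dec 31 2026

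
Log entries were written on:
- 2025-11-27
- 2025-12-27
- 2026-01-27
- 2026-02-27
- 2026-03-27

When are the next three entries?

Gaps: 30, 31, 31, 28 days — not constant. Every event is on the 27th of the month.
Pattern: the 27th of each month.
Next: April 2026 → 2026-04-27.
Next: May 2026 → 2026-05-27.
June 2026: 2026-06-27.

2026-04-27, 2026-05-27, 2026-06-27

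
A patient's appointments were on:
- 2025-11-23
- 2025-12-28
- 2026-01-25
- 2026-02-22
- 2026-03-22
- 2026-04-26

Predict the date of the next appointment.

All dates are Sundays, 35, 28, 28, 28, 35 days apart.
Specifically, the 4th Sunday of each month.
4th Sunday of May 2026: 2026-05-24.

2026-05-24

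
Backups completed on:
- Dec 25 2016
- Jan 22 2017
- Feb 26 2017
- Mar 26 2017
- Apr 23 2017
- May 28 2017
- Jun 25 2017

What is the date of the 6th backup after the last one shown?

Gaps: 28, 35, 28, 28, 35, 28 days — a mix of 28 and 35. Every date is a Sunday.
Each is the 4th Sunday of its month.
July 2017 — 4th Sunday is Jul 23 2017.
4th Sunday of August 2017: Aug 27 2017.
September 2017 — 4th Sunday is Sep 24 2017.
October 2017 — 4th Sunday is Oct 22 2017.
4th Sunday of November 2017: Nov 26 2017.
December 2017 — 4th Sunday is Dec 24 2017.

Dec 24 2017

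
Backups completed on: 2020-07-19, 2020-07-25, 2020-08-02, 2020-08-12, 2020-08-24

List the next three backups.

2020-09-07, 2020-09-23, 2020-10-11

Gaps: 6, 8, 10, 12 days — each gap is 2 larger than the previous one.
Next gap: 14 days. 2020-08-24 + 14 days = 2020-09-07.
Next gap: 16 days. 2020-09-07 + 16 days = 2020-09-23.
Next gap: 18 days. 2020-09-23 + 18 days = 2020-10-11.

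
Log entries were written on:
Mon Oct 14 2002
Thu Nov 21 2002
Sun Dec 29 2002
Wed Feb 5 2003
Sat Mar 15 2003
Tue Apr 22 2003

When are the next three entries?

Fri May 30 2003, Mon Jul 7 2003, Thu Aug 14 2003

The spacing is 38, 38, 38, 38, 38 days — always 38 days.
Tue Apr 22 2003 + 38 days = Fri May 30 2003.
Fri May 30 2003 + 38 days = Mon Jul 7 2003.
Mon Jul 7 2003 + 38 days = Thu Aug 14 2003.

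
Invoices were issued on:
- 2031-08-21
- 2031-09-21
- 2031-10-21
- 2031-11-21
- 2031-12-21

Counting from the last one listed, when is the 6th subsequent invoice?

2032-06-21

The day-of-month is always 21 (31, 30, 31, 30 days between events).
So this recurs on the 21st of each month.
Next: January 2032 → 2032-01-21.
February 2032: 2032-02-21.
March 2032: 2032-03-21.
April 2032: 2032-04-21.
Next: May 2032 → 2032-05-21.
Next: June 2032 → 2032-06-21.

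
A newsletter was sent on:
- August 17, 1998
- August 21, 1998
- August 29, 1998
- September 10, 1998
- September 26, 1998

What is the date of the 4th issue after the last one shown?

January 8, 1999

Gaps: 4, 8, 12, 16 days — each gap is 4 larger than the previous one.
Next gap: 20 days. September 26, 1998 + 20 days = October 16, 1998.
Next gap: 24 days. October 16, 1998 + 24 days = November 9, 1998.
Next gap: 28 days. November 9, 1998 + 28 days = December 7, 1998.
Next gap: 32 days. December 7, 1998 + 32 days = January 8, 1999.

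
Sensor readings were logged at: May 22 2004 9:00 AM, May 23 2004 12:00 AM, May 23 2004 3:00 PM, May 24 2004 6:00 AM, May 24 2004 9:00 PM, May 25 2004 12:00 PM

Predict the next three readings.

Gaps: 15, 15, 15, 15, 15 hours — each event is 15 hours after the previous one.
May 25 2004 12:00 PM + 15 h = May 26 2004 3:00 AM.
May 26 2004 3:00 AM + 15 h = May 26 2004 6:00 PM.
May 26 2004 6:00 PM + 15 h = May 27 2004 9:00 AM.

May 26 2004 3:00 AM, May 26 2004 6:00 PM, May 27 2004 9:00 AM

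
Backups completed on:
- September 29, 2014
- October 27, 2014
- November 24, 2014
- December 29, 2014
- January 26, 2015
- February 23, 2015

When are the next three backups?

Every date is a Monday; gaps 28, 28, 35, 28, 28 days.
Each is the last Monday of its month (at least one falls on the 29th or later, ruling out '4th Monday').
Last Monday of March 2015: March 30, 2015.
Last Monday of April 2015: April 27, 2015.
Last Monday of May 2015: May 25, 2015.

March 30, 2015; April 27, 2015; May 25, 2015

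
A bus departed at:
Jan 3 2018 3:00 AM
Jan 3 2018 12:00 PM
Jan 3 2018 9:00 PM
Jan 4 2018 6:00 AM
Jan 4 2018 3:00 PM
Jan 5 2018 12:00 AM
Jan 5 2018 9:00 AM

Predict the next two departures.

Gaps: 9, 9, 9, 9, 9, 9 hours — each event is 9 hours after the previous one.
Jan 5 2018 9:00 AM + 9 h = Jan 5 2018 6:00 PM.
Jan 5 2018 6:00 PM + 9 h = Jan 6 2018 3:00 AM.

Jan 5 2018 6:00 PM, Jan 6 2018 3:00 AM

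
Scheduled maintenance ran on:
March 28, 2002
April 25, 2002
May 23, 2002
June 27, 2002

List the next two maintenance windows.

All dates are Thursdays, 28, 28, 35 days apart.
Specifically, the 4th Thursday of each month.
July 2002 — 4th Thursday is July 25, 2002.
4th Thursday of August 2002: August 22, 2002.

July 25, 2002; August 22, 2002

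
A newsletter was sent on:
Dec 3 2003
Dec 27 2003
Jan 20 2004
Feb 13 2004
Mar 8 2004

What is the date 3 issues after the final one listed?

May 19 2004

Gaps between consecutive events: 24, 24, 24, 24 days — a constant 24-day interval.
Mar 8 2004 + 24 days = Apr 1 2004.
Apr 1 2004 + 24 days = Apr 25 2004.
Apr 25 2004 + 24 days = May 19 2004.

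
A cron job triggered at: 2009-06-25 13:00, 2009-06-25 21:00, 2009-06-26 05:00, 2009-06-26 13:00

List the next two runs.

The interval is a steady 8 hours (8, 8, 8).
2009-06-26 13:00 + 8 h = 2009-06-26 21:00.
2009-06-26 21:00 + 8 h = 2009-06-27 05:00.

2009-06-26 21:00, 2009-06-27 05:00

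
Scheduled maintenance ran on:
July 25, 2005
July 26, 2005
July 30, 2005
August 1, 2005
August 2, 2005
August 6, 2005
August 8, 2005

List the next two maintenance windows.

August 9, 2005; August 13, 2005

Every event lands on a Monday or Tuesday or Saturday (gaps cycle 1, 4, 2, 1, 4, 2).
So the schedule is: every Monday, Tuesday and Saturday.
The following Tuesday is August 9, 2005.
Next Saturday: August 13, 2005.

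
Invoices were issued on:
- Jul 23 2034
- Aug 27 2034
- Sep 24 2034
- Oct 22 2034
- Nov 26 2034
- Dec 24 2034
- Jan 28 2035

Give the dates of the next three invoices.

Feb 25 2035, Mar 25 2035, Apr 22 2035

These are Sundays at 28- or 35-day spacing (35, 28, 28, 35, 28, 35).
The pattern: 4th Sunday of the month.
February 2035 — 4th Sunday is Feb 25 2035.
4th Sunday of March 2035: Mar 25 2035.
4th Sunday of April 2035: Apr 22 2035.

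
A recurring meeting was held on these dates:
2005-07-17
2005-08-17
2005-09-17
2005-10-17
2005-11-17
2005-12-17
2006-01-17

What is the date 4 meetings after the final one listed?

2006-05-17

Gaps: 31, 31, 30, 31, 30, 31 days — not constant. Every event is on the 17th of the month.
Pattern: the 17th of each month.
February 2006: 2006-02-17.
March 2006: 2006-03-17.
April 2006: 2006-04-17.
Next: May 2006 → 2006-05-17.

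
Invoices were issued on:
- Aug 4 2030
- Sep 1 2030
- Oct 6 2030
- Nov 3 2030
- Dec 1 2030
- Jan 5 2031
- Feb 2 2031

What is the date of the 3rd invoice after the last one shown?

These are Sundays at 28- or 35-day spacing (28, 35, 28, 28, 35, 28).
The pattern: 1st Sunday of the month.
March 2031 — 1st Sunday is Mar 2 2031.
1st Sunday of April 2031: Apr 6 2031.
May 2031 — 1st Sunday is May 4 2031.

May 4 2031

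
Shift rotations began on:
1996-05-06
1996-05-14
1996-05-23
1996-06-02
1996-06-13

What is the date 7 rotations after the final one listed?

The spacing grows by 1 each time: 8, 9, 10, 11 days.
Next gap: 12 days. 1996-06-13 + 12 days = 1996-06-25.
Next gap: 13 days. 1996-06-25 + 13 days = 1996-07-08.
Next gap: 14 days. 1996-07-08 + 14 days = 1996-07-22.
Next gap: 15 days. 1996-07-22 + 15 days = 1996-08-06.
Next gap: 16 days. 1996-08-06 + 16 days = 1996-08-22.
Next gap: 17 days. 1996-08-22 + 17 days = 1996-09-08.
Next gap: 18 days. 1996-09-08 + 18 days = 1996-09-26.

1996-09-26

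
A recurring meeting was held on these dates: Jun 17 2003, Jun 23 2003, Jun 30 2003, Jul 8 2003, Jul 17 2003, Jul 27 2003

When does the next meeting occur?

Aug 7 2003

Gaps: 6, 7, 8, 9, 10 days — each gap is 1 larger than the previous one.
Next gap: 11 days. Jul 27 2003 + 11 days = Aug 7 2003.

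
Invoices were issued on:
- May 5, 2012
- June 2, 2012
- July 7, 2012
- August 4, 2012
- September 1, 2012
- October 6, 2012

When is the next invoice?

November 3, 2012

All dates are Saturdays, 28, 35, 28, 28, 35 days apart.
Specifically, the 1st Saturday of each month.
1st Saturday of November 2012: November 3, 2012.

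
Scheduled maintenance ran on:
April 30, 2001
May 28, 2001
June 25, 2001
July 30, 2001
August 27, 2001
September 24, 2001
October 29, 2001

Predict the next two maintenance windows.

November 26, 2001; December 31, 2001

All Mondays; the gaps (28, 28, 35, 28, 28, 35) vary with month length.
This is the last Monday of each month.
November 2001 ends with Monday November 26, 2001.
Last Monday of December 2001: December 31, 2001.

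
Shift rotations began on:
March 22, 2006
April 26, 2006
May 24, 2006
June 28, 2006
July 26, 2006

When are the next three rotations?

These are Wednesdays at 28- or 35-day spacing (35, 28, 35, 28).
The pattern: 4th Wednesday of the month.
August 2006 — 4th Wednesday is August 23, 2006.
4th Wednesday of September 2006: September 27, 2006.
October 2006 — 4th Wednesday is October 25, 2006.

August 23, 2006; September 27, 2006; October 25, 2006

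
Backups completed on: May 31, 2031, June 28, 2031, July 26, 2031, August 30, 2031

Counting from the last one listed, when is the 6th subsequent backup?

February 28, 2032

Every date is a Saturday; gaps 28, 28, 35 days.
Each is the last Saturday of its month (at least one falls on the 29th or later, ruling out '4th Saturday').
September 2031 ends with Saturday September 27, 2031.
Last Saturday of October 2031: October 25, 2031.
November 2031 ends with Saturday November 29, 2031.
December 2031 ends with Saturday December 27, 2031.
Last Saturday of January 2032: January 31, 2032.
Last Saturday of February 2032: February 28, 2032.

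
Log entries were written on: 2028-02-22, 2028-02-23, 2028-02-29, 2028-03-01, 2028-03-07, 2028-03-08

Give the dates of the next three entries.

2028-03-14, 2028-03-15, 2028-03-21

Gaps: 1, 6, 1, 6, 1 days — not constant, but cyclic with period 2.
The events fall on every Tuesday and Wednesday.
Next Tuesday: 2028-03-14.
Next Wednesday: 2028-03-15.
Next Tuesday: 2028-03-21.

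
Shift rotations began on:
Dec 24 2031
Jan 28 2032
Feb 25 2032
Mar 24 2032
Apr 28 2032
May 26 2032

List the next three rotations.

Gaps: 35, 28, 28, 35, 28 days — a mix of 28 and 35. Every date is a Wednesday.
Each is the 4th Wednesday of its month.
June 2032 — 4th Wednesday is Jun 23 2032.
4th Wednesday of July 2032: Jul 28 2032.
4th Wednesday of August 2032: Aug 25 2032.

Jun 23 2032, Jul 28 2032, Aug 25 2032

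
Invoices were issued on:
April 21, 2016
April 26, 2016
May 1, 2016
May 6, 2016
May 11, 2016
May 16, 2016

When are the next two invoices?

Every event comes 5 days after the last (5, 5, 5, 5, 5).
May 16, 2016 + 5 days = May 21, 2016.
May 21, 2016 + 5 days = May 26, 2016.

May 21, 2016; May 26, 2016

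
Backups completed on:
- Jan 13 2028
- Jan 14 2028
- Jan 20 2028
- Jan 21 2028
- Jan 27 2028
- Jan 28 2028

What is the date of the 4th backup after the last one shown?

Feb 11 2028

The gap pattern 1, 6, 1, 6, 1 repeats every 2 events.
These are the Thursdays and Fridays of each week.
The following Thursday is Feb 3 2028.
The following Friday is Feb 4 2028.
Next Thursday: Feb 10 2028.
The following Friday is Feb 11 2028.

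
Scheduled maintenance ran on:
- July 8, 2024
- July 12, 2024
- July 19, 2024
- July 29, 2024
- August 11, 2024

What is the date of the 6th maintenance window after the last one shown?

December 30, 2024

Intervals are 4, 7, 10, 13 days — an arithmetic progression with common difference 3.
Next gap: 16 days. August 11, 2024 + 16 days = August 27, 2024.
Next gap: 19 days. August 27, 2024 + 19 days = September 15, 2024.
Next gap: 22 days. September 15, 2024 + 22 days = October 7, 2024.
Next gap: 25 days. October 7, 2024 + 25 days = November 1, 2024.
Next gap: 28 days. November 1, 2024 + 28 days = November 29, 2024.
Next gap: 31 days. November 29, 2024 + 31 days = December 30, 2024.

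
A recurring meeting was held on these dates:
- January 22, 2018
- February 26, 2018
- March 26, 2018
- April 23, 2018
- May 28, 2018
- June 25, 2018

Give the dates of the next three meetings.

These are Mondays at 28- or 35-day spacing (35, 28, 28, 35, 28).
The pattern: 4th Monday of the month.
4th Monday of July 2018: July 23, 2018.
4th Monday of August 2018: August 27, 2018.
September 2018 — 4th Monday is September 24, 2018.

July 23, 2018; August 27, 2018; September 24, 2018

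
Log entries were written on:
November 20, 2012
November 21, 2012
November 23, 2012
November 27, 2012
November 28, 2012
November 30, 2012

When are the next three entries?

December 4, 2012; December 5, 2012; December 7, 2012

Every event lands on a Tuesday or Wednesday or Friday (gaps cycle 1, 2, 4, 1, 2).
So the schedule is: every Tuesday, Wednesday and Friday.
Next Tuesday: December 4, 2012.
Next Wednesday: December 5, 2012.
The following Friday is December 7, 2012.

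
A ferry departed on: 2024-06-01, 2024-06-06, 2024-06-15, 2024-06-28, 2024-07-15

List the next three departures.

2024-08-05, 2024-08-30, 2024-09-28

Gaps: 5, 9, 13, 17 days — each gap is 4 larger than the previous one.
Next gap: 21 days. 2024-07-15 + 21 days = 2024-08-05.
Next gap: 25 days. 2024-08-05 + 25 days = 2024-08-30.
Next gap: 29 days. 2024-08-30 + 29 days = 2024-09-28.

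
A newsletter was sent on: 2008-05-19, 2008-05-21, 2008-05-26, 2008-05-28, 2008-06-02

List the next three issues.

2008-06-04, 2008-06-09, 2008-06-11

Gaps: 2, 5, 2, 5 days — not constant, but cyclic with period 2.
The events fall on every Monday and Wednesday.
The following Wednesday is 2008-06-04.
Next Monday: 2008-06-09.
The following Wednesday is 2008-06-11.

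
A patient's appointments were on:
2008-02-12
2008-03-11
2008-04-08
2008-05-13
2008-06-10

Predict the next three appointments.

2008-07-08, 2008-08-12, 2008-09-09

These are Tuesdays at 28- or 35-day spacing (28, 28, 35, 28).
The pattern: 2nd Tuesday of the month.
July 2008 — 2nd Tuesday is 2008-07-08.
August 2008 — 2nd Tuesday is 2008-08-12.
September 2008 — 2nd Tuesday is 2008-09-09.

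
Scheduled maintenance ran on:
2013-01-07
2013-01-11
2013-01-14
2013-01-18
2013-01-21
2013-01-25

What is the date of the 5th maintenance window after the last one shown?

2013-02-11

The gap pattern 4, 3, 4, 3, 4 repeats every 2 events.
These are the Mondays and Fridays of each week.
The following Monday is 2013-01-28.
Next Friday: 2013-02-01.
The following Monday is 2013-02-04.
The following Friday is 2013-02-08.
The following Monday is 2013-02-11.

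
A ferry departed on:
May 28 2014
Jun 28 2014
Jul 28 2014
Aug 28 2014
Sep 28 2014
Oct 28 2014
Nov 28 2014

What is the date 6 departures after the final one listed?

May 28 2015

The day-of-month is always 28 (31, 30, 31, 31, 30, 31 days between events).
So this recurs on the 28th of each month.
December 2014: Dec 28 2014.
Next: January 2015 → Jan 28 2015.
Next: February 2015 → Feb 28 2015.
March 2015: Mar 28 2015.
April 2015: Apr 28 2015.
May 2015: May 28 2015.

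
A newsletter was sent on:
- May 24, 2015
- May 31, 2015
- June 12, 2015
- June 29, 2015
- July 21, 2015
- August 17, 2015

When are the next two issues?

September 18, 2015; October 25, 2015

The spacing grows by 5 each time: 7, 12, 17, 22, 27 days.
Next gap: 32 days. August 17, 2015 + 32 days = September 18, 2015.
Next gap: 37 days. September 18, 2015 + 37 days = October 25, 2015.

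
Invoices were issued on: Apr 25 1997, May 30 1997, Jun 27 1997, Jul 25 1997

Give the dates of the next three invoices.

Every date is a Friday; gaps 35, 28, 28 days.
Each is the last Friday of its month (at least one falls on the 29th or later, ruling out '4th Friday').
August 1997 ends with Friday Aug 29 1997.
September 1997 ends with Friday Sep 26 1997.
Last Friday of October 1997: Oct 31 1997.

Aug 29 1997, Sep 26 1997, Oct 31 1997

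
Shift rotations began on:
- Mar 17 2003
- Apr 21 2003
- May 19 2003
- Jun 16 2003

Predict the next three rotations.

Jul 21 2003, Aug 18 2003, Sep 15 2003

These are Mondays at 28- or 35-day spacing (35, 28, 28).
The pattern: 3rd Monday of the month.
July 2003 — 3rd Monday is Jul 21 2003.
3rd Monday of August 2003: Aug 18 2003.
September 2003 — 3rd Monday is Sep 15 2003.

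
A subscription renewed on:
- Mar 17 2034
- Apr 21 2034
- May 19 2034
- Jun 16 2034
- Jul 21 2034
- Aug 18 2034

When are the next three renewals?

These are Fridays at 28- or 35-day spacing (35, 28, 28, 35, 28).
The pattern: 3rd Friday of the month.
3rd Friday of September 2034: Sep 15 2034.
October 2034 — 3rd Friday is Oct 20 2034.
November 2034 — 3rd Friday is Nov 17 2034.

Sep 15 2034, Oct 20 2034, Nov 17 2034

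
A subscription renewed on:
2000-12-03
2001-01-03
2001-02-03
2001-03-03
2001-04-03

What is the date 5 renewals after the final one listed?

Gaps: 31, 31, 28, 31 days — not constant. Every event is on the 3rd of the month.
Pattern: the 3rd of each month.
Next: May 2001 → 2001-05-03.
June 2001: 2001-06-03.
Next: July 2001 → 2001-07-03.
August 2001: 2001-08-03.
September 2001: 2001-09-03.

2001-09-03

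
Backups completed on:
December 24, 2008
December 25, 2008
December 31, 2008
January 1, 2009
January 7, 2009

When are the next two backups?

January 8, 2009; January 14, 2009

Gaps: 1, 6, 1, 6 days — not constant, but cyclic with period 2.
The events fall on every Wednesday and Thursday.
Next Thursday: January 8, 2009.
Next Wednesday: January 14, 2009.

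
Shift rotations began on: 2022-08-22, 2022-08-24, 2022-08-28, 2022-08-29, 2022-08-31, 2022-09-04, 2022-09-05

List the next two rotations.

2022-09-07, 2022-09-11

Every event lands on a Monday or Wednesday or Sunday (gaps cycle 2, 4, 1, 2, 4, 1).
So the schedule is: every Monday, Wednesday and Sunday.
Next Wednesday: 2022-09-07.
Next Sunday: 2022-09-11.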